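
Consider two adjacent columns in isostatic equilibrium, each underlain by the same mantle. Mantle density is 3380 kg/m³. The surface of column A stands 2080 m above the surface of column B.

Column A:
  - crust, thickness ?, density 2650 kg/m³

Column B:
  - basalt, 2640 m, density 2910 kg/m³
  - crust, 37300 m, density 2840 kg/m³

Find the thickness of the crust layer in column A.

38900 m

Take the compensation level at the base of the deeper column (depth z_c below the surface of column A) and equate Σ ρ_i t_i down to z_c; mantle fills any gap and the z_c terms cancel.
Column A: x×2650 + (z_c − 0 − x)×3380
Column B: 2080×0 + 2640×2910 + 37300×2840 + (z_c − 2080 − 39940)×3380
The z_c×3380 term appears on both sides and cancels. Collect the known terms of each column as K = Σ(ρt)_known − 3380 × (depth of known layers): K_A = 0 − 3380×0 = 0; K_B = 113614400 − 3380×(2080 + 39940) = −28413200.
Balance: K_A − x×(3380 − 2650) = K_B, so x = (K_A − K_B)/(3380 − 2650) = 28413200/730 = 38900 m.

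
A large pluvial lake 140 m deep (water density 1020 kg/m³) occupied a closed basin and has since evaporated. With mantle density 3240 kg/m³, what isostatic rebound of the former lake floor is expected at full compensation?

44.1 m

u = d ρ_w/ρ_m = 140 m × 1020/3240 = 44.1 m.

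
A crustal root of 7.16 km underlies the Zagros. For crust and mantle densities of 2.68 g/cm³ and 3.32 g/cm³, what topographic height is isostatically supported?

Equating mass per unit area of the two columns: ρ_c h = (ρ_m − ρ_c) r.
h = r (ρ_m − ρ_c) / ρ_c = 7.16 km × (3.32 − 2.68) / 2.68 = 1.71 km.

1.71 km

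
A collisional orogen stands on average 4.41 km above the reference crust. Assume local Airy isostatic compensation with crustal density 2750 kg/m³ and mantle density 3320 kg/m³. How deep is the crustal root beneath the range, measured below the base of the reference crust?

21.3 km

In Airy isostatic equilibrium: the weight of the topography is balanced by the buoyancy of the root, ρ_c h = (ρ_m − ρ_c) r.
r = h · ρ_c / (ρ_m − ρ_c) = 4.41 km × 2750 / (3320 − 2750) = 21.3 km.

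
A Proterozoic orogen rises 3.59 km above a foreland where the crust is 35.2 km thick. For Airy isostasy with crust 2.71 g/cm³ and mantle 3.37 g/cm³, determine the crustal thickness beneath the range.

53.5 km

Root depth r = h ρ_c / (ρ_m − ρ_c) = 3.59 km × 2.71 / 0.66 = 14.74 km.
Total thickness = T + h + r = 35.2 km + 3.59 km + 14.74 km = 53.5 km.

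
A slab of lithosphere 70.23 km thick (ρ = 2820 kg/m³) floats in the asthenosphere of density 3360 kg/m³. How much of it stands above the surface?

11.3 km

Floating equilibrium: submerged depth d = t ρ_obj/ρ_fluid = 70.23 km × 2820/3360 = 58.94 km.
Freeboard = t − d = 70.23 km − 58.94 km = 11.3 km.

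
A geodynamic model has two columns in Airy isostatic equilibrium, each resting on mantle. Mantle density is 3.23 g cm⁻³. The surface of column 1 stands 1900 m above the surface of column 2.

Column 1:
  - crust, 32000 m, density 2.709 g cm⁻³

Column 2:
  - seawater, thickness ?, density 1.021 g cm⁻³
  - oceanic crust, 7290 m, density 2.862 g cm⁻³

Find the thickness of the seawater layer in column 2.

Take the compensation level at the base of the deeper column (depth z_c below the surface of column 1) and equate Σ ρ_i t_i down to z_c; mantle fills any gap and the z_c terms cancel.
Column 1: 32000×2.709 + (z_c − 32000)×3.23
Column 2: 1900×0 + x×1.021 + 7290×2.862 + (z_c − 1900 − 7290 − x)×3.23
The z_c×3.23 term appears on both sides and cancels. Collect the known terms of each column as K = Σ(ρt)_known − 3.23 × (depth of known layers): K_1 = 86688 − 3.23×32000 = −16672; K_2 = 20863.98 − 3.23×(1900 + 7290) = −8819.72.
Balance: K_1 = K_2 − x×(3.23 − 1.021), so x = (K_2 − K_1)/(3.23 − 1.021) = 7852.28/2.209 = 3550 m.

3550 m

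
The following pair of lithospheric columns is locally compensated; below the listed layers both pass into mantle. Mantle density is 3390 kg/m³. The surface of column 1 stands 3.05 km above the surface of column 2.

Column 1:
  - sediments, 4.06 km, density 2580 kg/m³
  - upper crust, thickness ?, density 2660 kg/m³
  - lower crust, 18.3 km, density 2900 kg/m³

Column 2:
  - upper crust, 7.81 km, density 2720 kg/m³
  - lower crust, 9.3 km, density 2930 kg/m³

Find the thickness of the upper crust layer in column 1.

Take the compensation level at the base of the deeper column (depth z_c below the surface of column 1) and equate Σ ρ_i t_i down to z_c; mantle fills any gap and the z_c terms cancel.
Column 1: 4.06×2580 + x×2660 + 18.3×2900 + (z_c − 22.36 − x)×3390
Column 2: 3.05×0 + 7.81×2720 + 9.3×2930 + (z_c − 3.05 − 17.11)×3390
The z_c×3390 term appears on both sides and cancels. Collect the known terms of each column as K = Σ(ρt)_known − 3390 × (depth of known layers): K_1 = 63544.8 − 3390×22.36 = −12255.6; K_2 = 48492.2 − 3390×(3.05 + 17.11) = −19850.2.
Balance: K_1 − x×(3390 − 2660) = K_2, so x = (K_1 − K_2)/(3390 − 2660) = 7594.6/730 = 10.4 km.

10.4 km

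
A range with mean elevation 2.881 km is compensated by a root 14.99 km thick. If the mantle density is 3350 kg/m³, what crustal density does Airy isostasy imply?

2810 kg/m³

ρ_c h = (ρ_m − ρ_c) r → ρ_c (h + r) = ρ_m r → ρ_c = ρ_m r / (h + r).
ρ_c = 3350 × 14.99 km / (2.881 km + 14.99 km) = 2810 kg/m³.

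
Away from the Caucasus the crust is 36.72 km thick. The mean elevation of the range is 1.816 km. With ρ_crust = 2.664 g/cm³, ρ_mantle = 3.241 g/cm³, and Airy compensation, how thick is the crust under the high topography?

46.9 km

Root depth r = h ρ_c / (ρ_m − ρ_c) = 1.816 km × 2.664 / 0.577 = 8.384 km.
Total thickness = T + h + r = 36.72 km + 1.816 km + 8.384 km = 46.9 km.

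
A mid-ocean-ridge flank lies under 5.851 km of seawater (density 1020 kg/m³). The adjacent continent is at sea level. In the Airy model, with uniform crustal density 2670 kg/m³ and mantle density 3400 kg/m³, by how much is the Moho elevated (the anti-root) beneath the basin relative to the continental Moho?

13.2 km

For local isostatic compensation: replacing crust with seawater at the top is compensated by replacing crust with mantle at the base: d (ρ_c − ρ_w) = a (ρ_m − ρ_c).
a = d (ρ_c − ρ_w)/(ρ_m − ρ_c) = 5.851 km × 1650/730 = 13.2 km.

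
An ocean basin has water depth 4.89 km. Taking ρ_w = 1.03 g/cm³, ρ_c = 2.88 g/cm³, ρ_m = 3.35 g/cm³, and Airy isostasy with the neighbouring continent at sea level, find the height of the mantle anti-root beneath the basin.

In Airy isostatic equilibrium: replacing crust with seawater at the top is compensated by replacing crust with mantle at the base: d (ρ_c − ρ_w) = a (ρ_m − ρ_c).
a = d (ρ_c − ρ_w)/(ρ_m − ρ_c) = 4.89 km × 1.85/0.47 = 19.2 km.

19.2 km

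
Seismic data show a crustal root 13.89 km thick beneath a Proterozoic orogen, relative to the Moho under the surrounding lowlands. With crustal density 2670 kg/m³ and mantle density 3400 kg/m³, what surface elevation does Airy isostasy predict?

3.8 km

In Airy isostatic equilibrium: ρ_c h = (ρ_m − ρ_c) r.
h = r (ρ_m − ρ_c) / ρ_c = 13.89 km × (3400 − 2670) / 2670 = 3.8 km.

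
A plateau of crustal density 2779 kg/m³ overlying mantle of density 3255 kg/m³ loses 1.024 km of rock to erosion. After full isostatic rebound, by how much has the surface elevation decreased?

Rebound u = e ρ_c/ρ_m = 1.024 km × 2779/3255 = 0.8743 km.
Net surface drop = e − u = 1.024 km − 0.8743 km = e (ρ_m − ρ_c)/ρ_m = 0.15 km.

0.15 km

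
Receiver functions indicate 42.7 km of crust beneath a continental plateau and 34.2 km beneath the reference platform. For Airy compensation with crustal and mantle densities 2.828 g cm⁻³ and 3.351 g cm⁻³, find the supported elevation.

1.33 km

Excess crust Δ = 42.7 km − 34.2 km = 8.5 km, split between elevation h and root r with h + r = Δ.
Airy balance ρ_c h = (ρ_m − ρ_c) r gives r = h ρ_c/(ρ_m − ρ_c), so h (1 + ρ_c/(ρ_m − ρ_c)) = Δ, i.e. h = Δ (ρ_m − ρ_c)/ρ_m.
h = 8.5 km × 0.523/3.351 = 1.33 km.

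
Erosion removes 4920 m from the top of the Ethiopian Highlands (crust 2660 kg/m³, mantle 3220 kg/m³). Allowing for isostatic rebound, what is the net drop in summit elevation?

Rebound u = e ρ_c/ρ_m = 4920 m × 2660/3220 = 4064 m.
Net surface drop = e − u = 4920 m − 4064 m = e (ρ_m − ρ_c)/ρ_m = 856 m.

856 m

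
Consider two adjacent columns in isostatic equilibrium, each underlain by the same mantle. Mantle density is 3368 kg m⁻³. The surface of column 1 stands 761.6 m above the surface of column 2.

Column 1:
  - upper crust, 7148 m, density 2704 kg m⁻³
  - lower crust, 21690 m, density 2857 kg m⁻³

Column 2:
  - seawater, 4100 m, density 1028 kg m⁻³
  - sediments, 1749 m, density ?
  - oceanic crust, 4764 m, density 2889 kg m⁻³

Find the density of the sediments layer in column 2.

2570 kg m⁻³

Take the compensation level at the base of the deeper column (depth z_c below the surface of column 1) and equate Σ ρ_i t_i down to z_c; mantle fills any gap and the z_c terms cancel.
Column 1: 7148×2704 + 21690×2857 + (z_c − 28838)×3368
Column 2: 761.6×0 + 4100×1028 + 1749×ρ + 4764×2889 + (z_c − 761.6 − 10613)×3368
The z_c×3368 term appears on both sides and cancels. Collect the known terms of each column as K = Σ(ρt)_known − 3368 × (depth of known layers): K_1 = 81296522 − 3368×28838 = −15829862; K_2 = 17977996 − 3368×(761.6 + 10613) = −20331656.8.
Balance: K_1 = K_2 + 1749×ρ, so ρ = (K_1 − K_2)/1749 = 4501790/1749 = 2570 kg m⁻³.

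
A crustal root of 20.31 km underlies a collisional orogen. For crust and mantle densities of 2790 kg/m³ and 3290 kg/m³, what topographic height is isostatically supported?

Equating mass per unit area of the two columns: ρ_c h = (ρ_m − ρ_c) r.
h = r (ρ_m − ρ_c) / ρ_c = 20.31 km × (3290 − 2790) / 2790 = 3.64 km.

3.64 km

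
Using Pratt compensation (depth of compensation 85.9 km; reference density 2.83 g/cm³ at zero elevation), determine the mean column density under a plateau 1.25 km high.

Pratt balance: ρ_ref D = ρ (D + h).
ρ = ρ_ref D/(D + h) = 2.83 × 85.9 km/(85.9 km + 1.25 km) = 2.79 g/cm³.

2.79 g/cm³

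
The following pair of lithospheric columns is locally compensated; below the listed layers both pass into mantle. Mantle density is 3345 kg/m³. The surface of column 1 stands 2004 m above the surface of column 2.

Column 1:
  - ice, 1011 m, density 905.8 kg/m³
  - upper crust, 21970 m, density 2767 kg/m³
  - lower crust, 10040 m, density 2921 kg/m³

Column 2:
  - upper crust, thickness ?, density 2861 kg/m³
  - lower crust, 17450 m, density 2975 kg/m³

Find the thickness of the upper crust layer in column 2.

Take the compensation level at the base of the deeper column (depth z_c below the surface of column 1) and equate Σ ρ_i t_i down to z_c; mantle fills any gap and the z_c terms cancel.
Column 1: 1011×905.8 + 21970×2767 + 10040×2921 + (z_c − 33021)×3345
Column 2: 2004×0 + x×2861 + 17450×2975 + (z_c − 2004 − 17450 − x)×3345
The z_c×3345 term appears on both sides and cancels. Collect the known terms of each column as K = Σ(ρt)_known − 3345 × (depth of known layers): K_1 = 91033593.8 − 3345×33021 = −19421651.2; K_2 = 51913750 − 3345×(2004 + 17450) = −13159880.
Balance: K_1 = K_2 − x×(3345 − 2861), so x = (K_2 − K_1)/(3345 − 2861) = 6261770/484 = 12900 m.

12900 m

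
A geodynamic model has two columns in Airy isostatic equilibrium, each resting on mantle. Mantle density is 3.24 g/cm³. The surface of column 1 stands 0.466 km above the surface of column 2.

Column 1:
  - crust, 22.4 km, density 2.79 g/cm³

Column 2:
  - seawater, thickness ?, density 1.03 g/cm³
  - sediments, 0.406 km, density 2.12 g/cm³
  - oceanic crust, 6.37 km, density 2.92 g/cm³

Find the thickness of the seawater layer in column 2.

Take the compensation level at the base of the deeper column (depth z_c below the surface of column 1) and equate Σ ρ_i t_i down to z_c; mantle fills any gap and the z_c terms cancel.
Column 1: 22.4×2.79 + (z_c − 22.4)×3.24
Column 2: 0.466×0 + x×1.03 + 0.406×2.12 + 6.37×2.92 + (z_c − 0.466 − 6.776 − x)×3.24
The z_c×3.24 term appears on both sides and cancels. Collect the known terms of each column as K = Σ(ρt)_known − 3.24 × (depth of known layers): K_1 = 62.496 − 3.24×22.4 = −10.08; K_2 = 19.46112 − 3.24×(0.466 + 6.776) = −4.00296.
Balance: K_1 = K_2 − x×(3.24 − 1.03), so x = (K_2 − K_1)/(3.24 − 1.03) = 6.07704/2.21 = 2.75 km.

2.75 km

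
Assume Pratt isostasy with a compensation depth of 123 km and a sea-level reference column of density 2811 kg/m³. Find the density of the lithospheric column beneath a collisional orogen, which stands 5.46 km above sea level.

Pratt balance: ρ_ref D = ρ (D + h).
ρ = ρ_ref D/(D + h) = 2811 × 123 km/(123 km + 5.46 km) = 2690 kg/m³.

2690 kg/m³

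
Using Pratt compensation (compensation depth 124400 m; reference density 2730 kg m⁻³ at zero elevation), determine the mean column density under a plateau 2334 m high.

2680 kg m⁻³

Pratt balance: ρ_ref D = ρ (D + h).
ρ = ρ_ref D/(D + h) = 2730 × 124400 m/(124400 m + 2334 m) = 2680 kg m⁻³.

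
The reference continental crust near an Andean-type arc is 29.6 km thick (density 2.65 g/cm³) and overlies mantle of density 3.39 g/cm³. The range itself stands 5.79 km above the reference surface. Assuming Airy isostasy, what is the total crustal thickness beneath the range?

Root depth r = h ρ_c / (ρ_m − ρ_c) = 5.79 km × 2.65 / 0.74 = 20.73 km.
Total thickness = T + h + r = 29.6 km + 5.79 km + 20.73 km = 56.1 km.

56.1 km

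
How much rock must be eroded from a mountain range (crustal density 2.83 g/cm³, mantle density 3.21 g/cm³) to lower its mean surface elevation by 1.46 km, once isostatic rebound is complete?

Net drop Δ = e − u = e − e ρ_c/ρ_m = e (ρ_m − ρ_c)/ρ_m.
e = Δ ρ_m/(ρ_m − ρ_c) = 1.46 km × 3.21/0.38 = 12.3 km.

12.3 km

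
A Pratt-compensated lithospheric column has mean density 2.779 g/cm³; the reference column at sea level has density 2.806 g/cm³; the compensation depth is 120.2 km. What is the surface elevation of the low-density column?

1.17 km

ρ_ref D = ρ (D + h) → h = D (ρ_ref − ρ)/ρ.
h = 120.2 km × (2.806 − 2.779)/2.779 = 1.17 km.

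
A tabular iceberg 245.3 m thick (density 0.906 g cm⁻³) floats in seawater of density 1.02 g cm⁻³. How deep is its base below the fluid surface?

Draft d = t ρ_obj/ρ_fluid = 245.3 m × 0.906/1.02 = 218 m.

218 m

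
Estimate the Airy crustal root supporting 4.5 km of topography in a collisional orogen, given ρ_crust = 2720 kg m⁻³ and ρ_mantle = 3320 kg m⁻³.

Equating mass per unit area of the two columns: the weight of the topography is balanced by the buoyancy of the root, ρ_c h = (ρ_m − ρ_c) r.
r = h · ρ_c / (ρ_m − ρ_c) = 4.5 km × 2720 / (3320 − 2720) = 20.4 km.

20.4 km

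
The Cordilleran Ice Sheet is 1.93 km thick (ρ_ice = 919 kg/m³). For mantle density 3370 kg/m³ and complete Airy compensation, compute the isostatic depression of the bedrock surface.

In Airy isostatic equilibrium: the ice load ρ_ice t is balanced by mantle displaced below, ρ_m s.
s = t ρ_ice / ρ_m = 1.93 km × 919/3370 = 0.526 km.

0.526 km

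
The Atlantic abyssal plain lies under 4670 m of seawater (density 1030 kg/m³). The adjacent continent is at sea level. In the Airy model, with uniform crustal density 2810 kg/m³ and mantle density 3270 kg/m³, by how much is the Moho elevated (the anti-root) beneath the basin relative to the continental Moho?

Isostatic balance requires: replacing crust with seawater at the top is compensated by replacing crust with mantle at the base: d (ρ_c − ρ_w) = a (ρ_m − ρ_c).
a = d (ρ_c − ρ_w)/(ρ_m − ρ_c) = 4670 m × 1780/460 = 18100 m.

18100 m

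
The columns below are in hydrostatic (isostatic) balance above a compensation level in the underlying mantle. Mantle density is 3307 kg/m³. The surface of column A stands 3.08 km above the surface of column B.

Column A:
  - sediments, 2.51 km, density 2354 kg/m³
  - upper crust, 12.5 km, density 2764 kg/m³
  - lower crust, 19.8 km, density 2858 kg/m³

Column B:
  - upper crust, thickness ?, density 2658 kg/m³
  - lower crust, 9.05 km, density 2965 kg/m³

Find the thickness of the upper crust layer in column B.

Take the compensation level at the base of the deeper column (depth z_c below the surface of column A) and equate Σ ρ_i t_i down to z_c; mantle fills any gap and the z_c terms cancel.
Column A: 2.51×2354 + 12.5×2764 + 19.8×2858 + (z_c − 34.81)×3307
Column B: 3.08×0 + x×2658 + 9.05×2965 + (z_c − 3.08 − 9.05 − x)×3307
The z_c×3307 term appears on both sides and cancels. Collect the known terms of each column as K = Σ(ρt)_known − 3307 × (depth of known layers): K_A = 97046.94 − 3307×34.81 = −18069.73; K_B = 26833.25 − 3307×(3.08 + 9.05) = −13280.66.
Balance: K_A = K_B − x×(3307 − 2658), so x = (K_B − K_A)/(3307 − 2658) = 4789.07/649 = 7.38 km.

7.38 km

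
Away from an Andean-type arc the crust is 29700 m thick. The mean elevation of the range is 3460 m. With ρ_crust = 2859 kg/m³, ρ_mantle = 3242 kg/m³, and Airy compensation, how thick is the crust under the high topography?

59000 m

Root depth r = h ρ_c / (ρ_m − ρ_c) = 3460 m × 2859 / 383 = 25830 m.
Total thickness = T + h + r = 29700 m + 3460 m + 25830 m = 59000 m.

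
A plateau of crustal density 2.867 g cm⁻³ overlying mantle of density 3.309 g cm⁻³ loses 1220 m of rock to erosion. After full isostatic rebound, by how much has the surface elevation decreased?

Rebound u = e ρ_c/ρ_m = 1220 m × 2.867/3.309 = 1057 m.
Net surface drop = e − u = 1220 m − 1057 m = e (ρ_m − ρ_c)/ρ_m = 163 m.

163 m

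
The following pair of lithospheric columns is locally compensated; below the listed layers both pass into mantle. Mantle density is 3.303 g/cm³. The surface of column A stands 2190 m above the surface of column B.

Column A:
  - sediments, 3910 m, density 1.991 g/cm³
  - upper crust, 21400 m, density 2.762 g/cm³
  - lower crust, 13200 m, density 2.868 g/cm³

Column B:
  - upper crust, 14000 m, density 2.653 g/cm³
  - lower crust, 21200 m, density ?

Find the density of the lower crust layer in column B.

3.01 g/cm³

Take the compensation level at the base of the deeper column (depth z_c below the surface of column A) and equate Σ ρ_i t_i down to z_c; mantle fills any gap and the z_c terms cancel.
Column A: 3910×1.991 + 21400×2.762 + 13200×2.868 + (z_c − 38510)×3.303
Column B: 2190×0 + 14000×2.653 + 21200×ρ + (z_c − 2190 − 35200)×3.303
The z_c×3.303 term appears on both sides and cancels. Collect the known terms of each column as K = Σ(ρt)_known − 3.303 × (depth of known layers): K_A = 104749.21 − 3.303×38510 = −22449.32; K_B = 37142 − 3.303×(2190 + 35200) = −86357.17.
Balance: K_A = K_B + 21200×ρ, so ρ = (K_A − K_B)/21200 = 63907.8/21200 = 3.01 g/cm³.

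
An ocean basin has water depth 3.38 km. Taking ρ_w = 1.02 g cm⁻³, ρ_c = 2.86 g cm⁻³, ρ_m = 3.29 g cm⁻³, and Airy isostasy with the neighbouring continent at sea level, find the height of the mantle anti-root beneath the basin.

Isostatic balance requires: replacing crust with seawater at the top is compensated by replacing crust with mantle at the base: d (ρ_c − ρ_w) = a (ρ_m − ρ_c).
a = d (ρ_c − ρ_w)/(ρ_m − ρ_c) = 3.38 km × 1.84/0.43 = 14.5 km.

14.5 km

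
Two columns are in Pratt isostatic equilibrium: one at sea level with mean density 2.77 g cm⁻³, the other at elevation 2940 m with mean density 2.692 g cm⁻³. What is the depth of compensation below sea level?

101000 m

ρ_ref D = ρ (D + h) → D (ρ_ref − ρ) = ρ h.
D = ρ h/(ρ_ref − ρ) = 2.692 × 2940 m/(2.77 − 2.692) = 101000 m.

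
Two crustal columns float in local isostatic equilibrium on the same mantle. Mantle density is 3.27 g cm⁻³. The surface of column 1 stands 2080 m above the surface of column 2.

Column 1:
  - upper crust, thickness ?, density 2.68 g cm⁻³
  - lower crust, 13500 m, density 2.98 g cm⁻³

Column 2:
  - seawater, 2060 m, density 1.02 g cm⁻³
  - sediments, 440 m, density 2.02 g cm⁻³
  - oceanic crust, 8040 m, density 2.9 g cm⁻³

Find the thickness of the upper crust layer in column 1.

Take the compensation level at the base of the deeper column (depth z_c below the surface of column 1) and equate Σ ρ_i t_i down to z_c; mantle fills any gap and the z_c terms cancel.
Column 1: x×2.68 + 13500×2.98 + (z_c − 13500 − x)×3.27
Column 2: 2080×0 + 2060×1.02 + 440×2.02 + 8040×2.9 + (z_c − 2080 − 10540)×3.27
The z_c×3.27 term appears on both sides and cancels. Collect the known terms of each column as K = Σ(ρt)_known − 3.27 × (depth of known layers): K_1 = 40230 − 3.27×13500 = −3915; K_2 = 26306 − 3.27×(2080 + 10540) = −14961.4.
Balance: K_1 − x×(3.27 − 2.68) = K_2, so x = (K_1 − K_2)/(3.27 − 2.68) = 11046.4/0.59 = 18700 m.

18700 m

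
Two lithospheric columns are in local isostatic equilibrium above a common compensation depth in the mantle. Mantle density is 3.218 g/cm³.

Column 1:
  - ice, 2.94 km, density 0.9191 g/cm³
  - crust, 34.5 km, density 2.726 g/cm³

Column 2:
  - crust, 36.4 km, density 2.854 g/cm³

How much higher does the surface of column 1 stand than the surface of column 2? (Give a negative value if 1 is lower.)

3.26 km

For any compensation level in the mantle, the mantle terms cancel and isostasy reduces to e = (Σt_1 − Σt_2) − (Σ(ρt)_1 − Σ(ρt)_2) / ρ_m.
Σt_1 = 37.44 km; Σt_2 = 36.4 km; Σ(ρt)_1 = 96.749154; Σ(ρt)_2 = 103.8856 (in km·g/cm³).
e = (37.44 − 36.4) − (96.749154 − 103.8856) / 3.218 = 3.26 km.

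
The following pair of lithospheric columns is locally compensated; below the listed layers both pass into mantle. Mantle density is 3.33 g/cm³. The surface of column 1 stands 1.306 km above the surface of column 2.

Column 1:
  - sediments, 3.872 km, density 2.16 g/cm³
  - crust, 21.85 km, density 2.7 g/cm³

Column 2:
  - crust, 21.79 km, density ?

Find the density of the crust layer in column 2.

2.69 g/cm³

Take the compensation level at the base of the deeper column (depth z_c below the surface of column 1) and equate Σ ρ_i t_i down to z_c; mantle fills any gap and the z_c terms cancel.
Column 1: 3.872×2.16 + 21.85×2.7 + (z_c − 25.722)×3.33
Column 2: 1.306×0 + 21.79×ρ + (z_c − 1.306 − 21.79)×3.33
The z_c×3.33 term appears on both sides and cancels. Collect the known terms of each column as K = Σ(ρt)_known − 3.33 × (depth of known layers): K_1 = 67.35852 − 3.33×25.722 = −18.29574; K_2 = 0 − 3.33×(1.306 + 21.79) = −76.90968.
Balance: K_1 = K_2 + 21.79×ρ, so ρ = (K_1 − K_2)/21.79 = 58.6139/21.79 = 2.69 g/cm³.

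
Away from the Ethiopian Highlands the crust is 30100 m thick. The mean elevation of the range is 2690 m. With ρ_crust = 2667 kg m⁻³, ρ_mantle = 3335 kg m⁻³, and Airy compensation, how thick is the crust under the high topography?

43500 m

Root depth r = h ρ_c / (ρ_m − ρ_c) = 2690 m × 2667 / 668 = 10740 m.
Total thickness = T + h + r = 30100 m + 2690 m + 10740 m = 43500 m.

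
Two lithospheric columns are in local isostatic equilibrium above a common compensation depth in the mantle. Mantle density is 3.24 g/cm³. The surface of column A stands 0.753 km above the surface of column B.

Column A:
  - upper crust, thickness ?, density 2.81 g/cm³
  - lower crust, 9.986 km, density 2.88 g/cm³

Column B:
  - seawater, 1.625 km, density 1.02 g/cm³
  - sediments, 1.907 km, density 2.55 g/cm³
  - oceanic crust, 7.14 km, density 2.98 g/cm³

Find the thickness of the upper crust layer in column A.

Take the compensation level at the base of the deeper column (depth z_c below the surface of column A) and equate Σ ρ_i t_i down to z_c; mantle fills any gap and the z_c terms cancel.
Column A: x×2.81 + 9.986×2.88 + (z_c − 9.986 − x)×3.24
Column B: 0.753×0 + 1.625×1.02 + 1.907×2.55 + 7.14×2.98 + (z_c − 0.753 − 10.672)×3.24
The z_c×3.24 term appears on both sides and cancels. Collect the known terms of each column as K = Σ(ρt)_known − 3.24 × (depth of known layers): K_A = 28.75968 − 3.24×9.986 = −3.59496; K_B = 27.79755 − 3.24×(0.753 + 10.672) = −9.21945.
Balance: K_A − x×(3.24 − 2.81) = K_B, so x = (K_A − K_B)/(3.24 − 2.81) = 5.62449/0.43 = 13.1 km.

13.1 km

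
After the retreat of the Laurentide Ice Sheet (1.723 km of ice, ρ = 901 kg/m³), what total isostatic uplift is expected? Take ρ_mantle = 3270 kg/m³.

0.475 km

Removing the load lets mantle flow back in; uplift u satisfies ρ_ice t = ρ_m u.
u = t ρ_ice/ρ_m = 1.723 km × 901/3270 = 0.475 km.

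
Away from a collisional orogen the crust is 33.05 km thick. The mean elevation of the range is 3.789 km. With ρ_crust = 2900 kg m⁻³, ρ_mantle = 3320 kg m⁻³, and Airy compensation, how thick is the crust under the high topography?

Root depth r = h ρ_c / (ρ_m − ρ_c) = 3.789 km × 2900 / 420 = 26.16 km.
Total thickness = T + h + r = 33.05 km + 3.789 km + 26.16 km = 63 km.

63 km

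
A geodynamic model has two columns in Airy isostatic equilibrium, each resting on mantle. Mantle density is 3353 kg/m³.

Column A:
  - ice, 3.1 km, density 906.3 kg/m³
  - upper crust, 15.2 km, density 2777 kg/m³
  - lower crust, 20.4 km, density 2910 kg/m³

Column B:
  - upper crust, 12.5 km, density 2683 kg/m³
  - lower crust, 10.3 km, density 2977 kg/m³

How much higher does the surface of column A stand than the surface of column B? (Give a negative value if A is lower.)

For any compensation level in the mantle, the mantle terms cancel and isostasy reduces to e = (Σt_A − Σt_B) − (Σ(ρt)_A − Σ(ρt)_B) / ρ_m.
Σt_A = 38.7 km; Σt_B = 22.8 km; Σ(ρt)_A = 104383.93; Σ(ρt)_B = 64200.6 (in km·kg/m³).
e = (38.7 − 22.8) − (104383.93 − 64200.6) / 3353 = 3.92 km.

3.92 km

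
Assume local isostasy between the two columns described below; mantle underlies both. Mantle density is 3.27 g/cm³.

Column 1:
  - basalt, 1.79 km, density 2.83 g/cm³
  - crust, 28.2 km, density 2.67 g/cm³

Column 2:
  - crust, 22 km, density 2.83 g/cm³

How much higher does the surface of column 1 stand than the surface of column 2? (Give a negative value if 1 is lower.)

For any compensation level in the mantle, the mantle terms cancel and isostasy reduces to e = (Σt_1 − Σt_2) − (Σ(ρt)_1 − Σ(ρt)_2) / ρ_m.
Σt_1 = 29.99 km; Σt_2 = 22 km; Σ(ρt)_1 = 80.3597; Σ(ρt)_2 = 62.26 (in km·g/cm³).
e = (29.99 − 22) − (80.3597 − 62.26) / 3.27 = 2.45 km.

2.45 km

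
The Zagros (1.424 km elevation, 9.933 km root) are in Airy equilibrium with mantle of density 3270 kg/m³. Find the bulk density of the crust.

2860 kg/m³

ρ_c h = (ρ_m − ρ_c) r → ρ_c (h + r) = ρ_m r → ρ_c = ρ_m r / (h + r).
ρ_c = 3270 × 9.933 km / (1.424 km + 9.933 km) = 2860 kg/m³.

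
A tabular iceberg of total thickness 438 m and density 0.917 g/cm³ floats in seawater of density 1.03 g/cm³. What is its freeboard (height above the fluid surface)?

48.1 m

Floating equilibrium: submerged depth d = t ρ_obj/ρ_fluid = 438 m × 0.917/1.03 = 389.9 m.
Freeboard = t − d = 438 m − 389.9 m = 48.1 m.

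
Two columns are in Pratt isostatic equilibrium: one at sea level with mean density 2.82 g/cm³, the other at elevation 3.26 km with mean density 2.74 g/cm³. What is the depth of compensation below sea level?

ρ_ref D = ρ (D + h) → D (ρ_ref − ρ) = ρ h.
D = ρ h/(ρ_ref − ρ) = 2.74 × 3.26 km/(2.82 − 2.74) = 112 km.

112 km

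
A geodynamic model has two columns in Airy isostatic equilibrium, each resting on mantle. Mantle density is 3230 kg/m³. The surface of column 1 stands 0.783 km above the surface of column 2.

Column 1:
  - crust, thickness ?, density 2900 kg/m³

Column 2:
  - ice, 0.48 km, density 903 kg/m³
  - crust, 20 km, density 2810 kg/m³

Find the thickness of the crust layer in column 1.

Take the compensation level at the base of the deeper column (depth z_c below the surface of column 1) and equate Σ ρ_i t_i down to z_c; mantle fills any gap and the z_c terms cancel.
Column 1: x×2900 + (z_c − 0 − x)×3230
Column 2: 0.783×0 + 0.48×903 + 20×2810 + (z_c − 0.783 − 20.48)×3230
The z_c×3230 term appears on both sides and cancels. Collect the known terms of each column as K = Σ(ρt)_known − 3230 × (depth of known layers): K_1 = 0 − 3230×0 = 0; K_2 = 56633.44 − 3230×(0.783 + 20.48) = −12046.05.
Balance: K_1 − x×(3230 − 2900) = K_2, so x = (K_1 − K_2)/(3230 − 2900) = 12046.1/330 = 36.5 km.

36.5 km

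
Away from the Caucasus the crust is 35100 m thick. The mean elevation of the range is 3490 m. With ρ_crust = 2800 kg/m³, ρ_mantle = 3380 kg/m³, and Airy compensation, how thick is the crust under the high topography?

Root depth r = h ρ_c / (ρ_m − ρ_c) = 3490 m × 2800 / 580 = 16850 m.
Total thickness = T + h + r = 35100 m + 3490 m + 16850 m = 55400 m.

55400 m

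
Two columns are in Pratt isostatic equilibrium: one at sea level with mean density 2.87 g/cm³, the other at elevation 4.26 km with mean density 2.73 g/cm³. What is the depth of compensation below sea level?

ρ_ref D = ρ (D + h) → D (ρ_ref − ρ) = ρ h.
D = ρ h/(ρ_ref − ρ) = 2.73 × 4.26 km/(2.87 − 2.73) = 83.1 km.

83.1 km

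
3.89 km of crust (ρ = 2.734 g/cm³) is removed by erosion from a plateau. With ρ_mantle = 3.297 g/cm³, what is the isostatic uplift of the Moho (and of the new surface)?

Unloading: uplift u = e ρ_c/ρ_m = 3.89 km × 2.734/3.297 = 3.23 km.

3.23 km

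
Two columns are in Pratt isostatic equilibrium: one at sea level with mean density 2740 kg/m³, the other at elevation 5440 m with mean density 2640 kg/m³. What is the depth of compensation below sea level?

144000 m

ρ_ref D = ρ (D + h) → D (ρ_ref − ρ) = ρ h.
D = ρ h/(ρ_ref − ρ) = 2640 × 5440 m/(2740 − 2640) = 144000 m.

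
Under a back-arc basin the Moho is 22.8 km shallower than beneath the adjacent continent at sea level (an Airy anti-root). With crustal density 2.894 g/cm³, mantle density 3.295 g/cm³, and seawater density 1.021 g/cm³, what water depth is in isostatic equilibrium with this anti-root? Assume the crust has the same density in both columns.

4.88 km

Replacing a thickness d of crust by seawater at the top must be balanced by replacing crust with mantle at the base: d (ρ_c − ρ_w) = a (ρ_m − ρ_c).
d = a (ρ_m − ρ_c)/(ρ_c − ρ_w) = 22.8 km × 0.401/1.873 = 4.88 km.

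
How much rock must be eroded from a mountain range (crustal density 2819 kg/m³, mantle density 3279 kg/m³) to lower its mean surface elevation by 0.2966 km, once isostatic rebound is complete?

Net drop Δ = e − u = e − e ρ_c/ρ_m = e (ρ_m − ρ_c)/ρ_m.
e = Δ ρ_m/(ρ_m − ρ_c) = 0.2966 km × 3279/460 = 2.11 km.

2.11 km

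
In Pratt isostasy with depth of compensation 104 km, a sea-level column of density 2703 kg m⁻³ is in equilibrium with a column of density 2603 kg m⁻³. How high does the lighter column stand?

ρ_ref D = ρ (D + h) → h = D (ρ_ref − ρ)/ρ.
h = 104 km × (2703 − 2603)/2603 = 4 km.

4 km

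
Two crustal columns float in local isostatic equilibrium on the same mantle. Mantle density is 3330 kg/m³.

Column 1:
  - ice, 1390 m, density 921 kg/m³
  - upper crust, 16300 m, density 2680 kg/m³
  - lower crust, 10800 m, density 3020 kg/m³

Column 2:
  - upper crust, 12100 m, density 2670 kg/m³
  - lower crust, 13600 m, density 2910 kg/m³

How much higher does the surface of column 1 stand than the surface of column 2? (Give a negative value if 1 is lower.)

1080 m

For any compensation level in the mantle, the mantle terms cancel and isostasy reduces to e = (Σt_1 − Σt_2) − (Σ(ρt)_1 − Σ(ρt)_2) / ρ_m.
Σt_1 = 28490 m; Σt_2 = 25700 m; Σ(ρt)_1 = 77580190; Σ(ρt)_2 = 71883000 (in m·kg/m³).
e = (28490 − 25700) − (77580190 − 71883000) / 3330 = 1080 m.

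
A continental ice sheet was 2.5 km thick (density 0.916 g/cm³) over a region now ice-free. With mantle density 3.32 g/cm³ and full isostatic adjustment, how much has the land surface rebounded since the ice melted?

Removing the load lets mantle flow back in; uplift u satisfies ρ_ice t = ρ_m u.
u = t ρ_ice/ρ_m = 2.5 km × 0.916/3.32 = 0.69 km.

0.69 km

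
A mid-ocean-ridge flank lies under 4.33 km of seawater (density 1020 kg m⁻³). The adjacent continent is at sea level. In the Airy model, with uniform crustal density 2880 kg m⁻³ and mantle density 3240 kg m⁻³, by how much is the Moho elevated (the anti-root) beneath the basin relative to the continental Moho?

For local isostatic compensation: replacing crust with seawater at the top is compensated by replacing crust with mantle at the base: d (ρ_c − ρ_w) = a (ρ_m − ρ_c).
a = d (ρ_c − ρ_w)/(ρ_m − ρ_c) = 4.33 km × 1860/360 = 22.4 km.

22.4 km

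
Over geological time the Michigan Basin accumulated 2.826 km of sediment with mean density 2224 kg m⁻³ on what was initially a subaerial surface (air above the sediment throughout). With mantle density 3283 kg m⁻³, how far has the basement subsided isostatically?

1.91 km

Subaerial load: s = t ρ_sed / ρ_m = 2.826 km × 2224/3283 = 1.91 km.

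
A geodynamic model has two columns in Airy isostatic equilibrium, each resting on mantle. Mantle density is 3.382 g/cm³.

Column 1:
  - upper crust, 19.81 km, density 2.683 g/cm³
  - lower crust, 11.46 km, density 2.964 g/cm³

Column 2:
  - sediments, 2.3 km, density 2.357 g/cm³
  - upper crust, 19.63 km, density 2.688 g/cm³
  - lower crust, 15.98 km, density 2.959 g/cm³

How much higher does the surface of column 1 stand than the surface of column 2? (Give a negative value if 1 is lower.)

For any compensation level in the mantle, the mantle terms cancel and isostasy reduces to e = (Σt_1 − Σt_2) − (Σ(ρt)_1 − Σ(ρt)_2) / ρ_m.
Σt_1 = 31.27 km; Σt_2 = 37.91 km; Σ(ρt)_1 = 87.11767; Σ(ρt)_2 = 105.47136 (in km·g/cm³).
e = (31.27 − 37.91) − (87.11767 − 105.47136) / 3.382 = −1.21 km.

−1.21 km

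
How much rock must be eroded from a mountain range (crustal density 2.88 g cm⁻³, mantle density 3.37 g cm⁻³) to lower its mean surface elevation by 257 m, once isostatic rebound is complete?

Net drop Δ = e − u = e − e ρ_c/ρ_m = e (ρ_m − ρ_c)/ρ_m.
e = Δ ρ_m/(ρ_m − ρ_c) = 257 m × 3.37/0.49 = 1770 m.

1770 m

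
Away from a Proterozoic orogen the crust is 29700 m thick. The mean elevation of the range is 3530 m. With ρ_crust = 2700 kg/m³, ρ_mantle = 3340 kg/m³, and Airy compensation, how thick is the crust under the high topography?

Root depth r = h ρ_c / (ρ_m − ρ_c) = 3530 m × 2700 / 640 = 14890 m.
Total thickness = T + h + r = 29700 m + 3530 m + 14890 m = 48100 m.

48100 m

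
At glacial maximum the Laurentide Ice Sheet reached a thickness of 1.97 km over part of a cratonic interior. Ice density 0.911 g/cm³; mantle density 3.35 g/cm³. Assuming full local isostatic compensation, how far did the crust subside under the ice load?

0.536 km

For local isostatic compensation: the ice load ρ_ice t is balanced by mantle displaced below, ρ_m s.
s = t ρ_ice / ρ_m = 1.97 km × 0.911/3.35 = 0.536 km.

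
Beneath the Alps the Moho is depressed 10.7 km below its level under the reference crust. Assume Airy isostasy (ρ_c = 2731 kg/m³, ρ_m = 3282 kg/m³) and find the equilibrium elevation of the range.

Isostatic balance requires: ρ_c h = (ρ_m − ρ_c) r.
h = r (ρ_m − ρ_c) / ρ_c = 10.7 km × (3282 − 2731) / 2731 = 2.16 km.

2.16 km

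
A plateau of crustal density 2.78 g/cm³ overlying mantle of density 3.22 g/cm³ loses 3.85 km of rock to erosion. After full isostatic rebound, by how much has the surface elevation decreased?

0.526 km

Rebound u = e ρ_c/ρ_m = 3.85 km × 2.78/3.22 = 3.324 km.
Net surface drop = e − u = 3.85 km − 3.324 km = e (ρ_m − ρ_c)/ρ_m = 0.526 km.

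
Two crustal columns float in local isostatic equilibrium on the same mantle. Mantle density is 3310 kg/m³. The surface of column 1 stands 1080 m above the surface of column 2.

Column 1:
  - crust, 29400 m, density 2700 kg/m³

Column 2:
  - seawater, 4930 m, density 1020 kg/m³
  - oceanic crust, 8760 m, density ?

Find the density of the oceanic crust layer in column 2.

2960 kg/m³

Take the compensation level at the base of the deeper column (depth z_c below the surface of column 1) and equate Σ ρ_i t_i down to z_c; mantle fills any gap and the z_c terms cancel.
Column 1: 29400×2700 + (z_c − 29400)×3310
Column 2: 1080×0 + 4930×1020 + 8760×ρ + (z_c − 1080 − 13690)×3310
The z_c×3310 term appears on both sides and cancels. Collect the known terms of each column as K = Σ(ρt)_known − 3310 × (depth of known layers): K_1 = 79380000 − 3310×29400 = −17934000; K_2 = 5028600 − 3310×(1080 + 13690) = −43860100.
Balance: K_1 = K_2 + 8760×ρ, so ρ = (K_1 − K_2)/8760 = 25926100/8760 = 2960 kg/m³.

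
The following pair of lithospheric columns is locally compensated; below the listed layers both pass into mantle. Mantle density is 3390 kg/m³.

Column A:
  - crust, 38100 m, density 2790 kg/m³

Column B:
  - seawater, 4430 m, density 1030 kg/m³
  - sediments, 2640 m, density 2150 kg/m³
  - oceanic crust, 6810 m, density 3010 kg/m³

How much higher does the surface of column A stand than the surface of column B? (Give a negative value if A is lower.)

For any compensation level in the mantle, the mantle terms cancel and isostasy reduces to e = (Σt_A − Σt_B) − (Σ(ρt)_A − Σ(ρt)_B) / ρ_m.
Σt_A = 38100 m; Σt_B = 13880 m; Σ(ρt)_A = 106299000; Σ(ρt)_B = 30737000 (in m·kg/m³).
e = (38100 − 13880) − (106299000 − 30737000) / 3390 = 1930 m.

1930 m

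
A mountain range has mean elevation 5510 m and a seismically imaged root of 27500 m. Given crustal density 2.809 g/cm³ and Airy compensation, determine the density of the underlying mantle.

Airy balance: ρ_c h = (ρ_m − ρ_c) r → ρ_m = ρ_c (1 + h/r).
ρ_m = 2.809 × (1 + 5510 m/27500 m) = 3.37 g/cm³.

3.37 g/cm³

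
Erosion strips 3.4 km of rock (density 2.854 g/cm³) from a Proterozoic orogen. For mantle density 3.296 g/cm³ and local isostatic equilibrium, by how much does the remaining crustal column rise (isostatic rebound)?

Unloading: uplift u = e ρ_c/ρ_m = 3.4 km × 2.854/3.296 = 2.94 km.

2.94 km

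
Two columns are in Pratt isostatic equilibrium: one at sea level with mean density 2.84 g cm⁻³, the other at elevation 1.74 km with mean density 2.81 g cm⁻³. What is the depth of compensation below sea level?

163 km

ρ_ref D = ρ (D + h) → D (ρ_ref − ρ) = ρ h.
D = ρ h/(ρ_ref − ρ) = 2.81 × 1.74 km/(2.84 − 2.81) = 163 km.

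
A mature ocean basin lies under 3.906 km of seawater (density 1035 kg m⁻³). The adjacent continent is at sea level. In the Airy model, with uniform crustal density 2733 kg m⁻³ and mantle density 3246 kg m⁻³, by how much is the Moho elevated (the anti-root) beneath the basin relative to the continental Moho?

Equating mass per unit area of the two columns: replacing crust with seawater at the top is compensated by replacing crust with mantle at the base: d (ρ_c − ρ_w) = a (ρ_m − ρ_c).
a = d (ρ_c − ρ_w)/(ρ_m − ρ_c) = 3.906 km × 1698/513 = 12.9 km.

12.9 km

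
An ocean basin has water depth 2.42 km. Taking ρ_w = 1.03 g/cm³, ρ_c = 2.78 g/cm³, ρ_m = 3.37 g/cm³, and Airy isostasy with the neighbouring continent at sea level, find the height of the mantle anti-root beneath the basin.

7.18 km

For local isostatic compensation: replacing crust with seawater at the top is compensated by replacing crust with mantle at the base: d (ρ_c − ρ_w) = a (ρ_m − ρ_c).
a = d (ρ_c − ρ_w)/(ρ_m − ρ_c) = 2.42 km × 1.75/0.59 = 7.18 km.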